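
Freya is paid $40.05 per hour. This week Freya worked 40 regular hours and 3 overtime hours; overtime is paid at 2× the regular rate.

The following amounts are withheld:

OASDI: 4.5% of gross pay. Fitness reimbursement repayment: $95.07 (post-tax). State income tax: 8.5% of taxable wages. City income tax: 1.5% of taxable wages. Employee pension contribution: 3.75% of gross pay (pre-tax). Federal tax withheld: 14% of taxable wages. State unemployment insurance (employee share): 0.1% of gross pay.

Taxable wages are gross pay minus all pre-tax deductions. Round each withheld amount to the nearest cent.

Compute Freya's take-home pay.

Regular pay: 40 × $40.05 = $1,602.00
Overtime pay: 3 × $40.05 × 2 = $240.30
Gross pay = $1,602.00 + $240.30 = $1,842.30
Employee pension contribution: $1,842.30 × 0.0375 = $69.09
Taxable wages = $1,842.30 − $69.09 = $1,773.21
City income tax: $1,773.21 × 0.015 = $26.60
Federal tax withheld: $1,773.21 × 0.14 = $248.25
State income tax: $1,773.21 × 0.085 = $150.72
OASDI: $1,842.30 × 0.045 = $82.90
State unemployment insurance (employee share): $1,842.30 × 0.001 = $1.84
Fitness reimbursement repayment: $95.07
Total deductions = $69.09 + $26.60 + $248.25 + $150.72 + $82.90 + $1.84 + $95.07 = $674.47
Net pay = $1,842.30 − $674.47 = $1,167.83

$1,167.83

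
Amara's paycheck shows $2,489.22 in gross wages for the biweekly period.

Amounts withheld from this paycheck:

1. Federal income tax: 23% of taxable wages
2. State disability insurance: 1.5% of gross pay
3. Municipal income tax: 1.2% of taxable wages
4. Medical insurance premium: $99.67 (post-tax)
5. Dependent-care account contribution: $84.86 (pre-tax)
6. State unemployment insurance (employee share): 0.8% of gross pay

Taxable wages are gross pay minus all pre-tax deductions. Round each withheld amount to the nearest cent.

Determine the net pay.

$1,665.59

Dependent-care account contribution: $84.86
Taxable wages = $2,489.22 − $84.86 = $2,404.36
Federal income tax: $2,404.36 × 0.23 = $553.00
Municipal income tax: $2,404.36 × 0.012 = $28.85
State unemployment insurance (employee share): $2,489.22 × 0.008 = $19.91
State disability insurance: $2,489.22 × 0.015 = $37.34
Medical insurance premium: $99.67
Total deductions = $84.86 + $553.00 + $28.85 + $19.91 + $37.34 + $99.67 = $823.63
Net pay = $2,489.22 − $823.63 = $1,665.59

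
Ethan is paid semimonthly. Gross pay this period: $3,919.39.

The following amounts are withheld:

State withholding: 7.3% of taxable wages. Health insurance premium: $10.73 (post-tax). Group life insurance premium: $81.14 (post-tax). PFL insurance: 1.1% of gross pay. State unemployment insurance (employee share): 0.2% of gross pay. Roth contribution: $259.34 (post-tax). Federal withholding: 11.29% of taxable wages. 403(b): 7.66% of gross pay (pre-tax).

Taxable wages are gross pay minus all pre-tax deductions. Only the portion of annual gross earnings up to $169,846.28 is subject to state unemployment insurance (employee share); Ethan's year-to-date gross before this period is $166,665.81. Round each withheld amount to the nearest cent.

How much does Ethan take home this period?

403(b): $3,919.39 × 0.0766 = $300.23
Taxable wages = $3,919.39 − $300.23 = $3,619.16
State withholding: $3,619.16 × 0.073 = $264.20
Federal withholding: $3,619.16 × 0.1129 = $408.60
PFL insurance: $3,919.39 × 0.011 = $43.11
State unemployment insurance (employee share): only $169,846.28 − $166,665.81 = $3,180.47 of this check is subject → $3,180.47 × 0.002 = $6.36
Roth contribution: $259.34
Group life insurance premium: $81.14
Health insurance premium: $10.73
Total deductions = $300.23 + $264.20 + $408.60 + $43.11 + $6.36 + $259.34 + $81.14 + $10.73 = $1,373.71
Net pay = $3,919.39 − $1,373.71 = $2,545.68

$2,545.68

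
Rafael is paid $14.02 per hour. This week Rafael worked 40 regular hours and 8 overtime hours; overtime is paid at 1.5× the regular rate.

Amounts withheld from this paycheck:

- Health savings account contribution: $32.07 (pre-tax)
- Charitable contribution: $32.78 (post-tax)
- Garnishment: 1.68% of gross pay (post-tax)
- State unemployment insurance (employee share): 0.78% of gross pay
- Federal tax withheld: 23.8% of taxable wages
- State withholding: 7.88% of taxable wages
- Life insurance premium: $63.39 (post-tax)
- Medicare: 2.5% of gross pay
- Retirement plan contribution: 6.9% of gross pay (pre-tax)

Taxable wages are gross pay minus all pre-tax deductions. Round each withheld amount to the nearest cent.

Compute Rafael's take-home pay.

$309.46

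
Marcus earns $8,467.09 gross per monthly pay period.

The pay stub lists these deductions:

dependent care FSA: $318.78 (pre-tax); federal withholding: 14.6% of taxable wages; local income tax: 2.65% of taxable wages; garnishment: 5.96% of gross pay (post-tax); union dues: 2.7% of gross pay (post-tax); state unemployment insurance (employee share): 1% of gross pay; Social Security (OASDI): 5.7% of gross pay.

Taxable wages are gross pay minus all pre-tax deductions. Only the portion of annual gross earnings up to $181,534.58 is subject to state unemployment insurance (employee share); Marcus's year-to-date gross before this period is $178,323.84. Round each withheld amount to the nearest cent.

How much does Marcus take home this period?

$5,494.75

Dependent care FSA: $318.78
Taxable wages = $8,467.09 − $318.78 = $8,148.31
Federal withholding: $8,148.31 × 0.146 = $1,189.65
Local income tax: $8,148.31 × 0.0265 = $215.93
Social Security (OASDI): $8,467.09 × 0.057 = $482.62
State unemployment insurance (employee share): only $181,534.58 − $178,323.84 = $3,210.74 of this check is subject → $3,210.74 × 0.01 = $32.11
Union dues: $8,467.09 × 0.027 = $228.61
Garnishment: $8,467.09 × 0.0596 = $504.64
Total deductions = $318.78 + $1,189.65 + $215.93 + $482.62 + $32.11 + $228.61 + $504.64 = $2,972.34
Net pay = $8,467.09 − $2,972.34 = $5,494.75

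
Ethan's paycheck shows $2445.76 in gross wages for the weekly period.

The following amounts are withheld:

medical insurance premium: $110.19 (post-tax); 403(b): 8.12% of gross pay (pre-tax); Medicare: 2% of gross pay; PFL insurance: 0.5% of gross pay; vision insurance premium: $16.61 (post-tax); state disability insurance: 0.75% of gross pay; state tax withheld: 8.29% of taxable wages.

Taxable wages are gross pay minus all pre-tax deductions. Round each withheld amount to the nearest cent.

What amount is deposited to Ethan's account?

$1854.58

403(b): $2445.76 × 0.0812 = $198.60
Taxable wages = $2445.76 − $198.60 = $2247.16
State tax withheld: $2247.16 × 0.0829 = $186.29
Medicare: $2445.76 × 0.02 = $48.92
PFL insurance: $2445.76 × 0.005 = $12.23
State disability insurance: $2445.76 × 0.0075 = $18.34
Medical insurance premium: $110.19
Vision insurance premium: $16.61
Total deductions = $198.60 + $186.29 + $48.92 + $12.23 + $18.34 + $110.19 + $16.61 = $591.18
Net pay = $2445.76 − $591.18 = $1854.58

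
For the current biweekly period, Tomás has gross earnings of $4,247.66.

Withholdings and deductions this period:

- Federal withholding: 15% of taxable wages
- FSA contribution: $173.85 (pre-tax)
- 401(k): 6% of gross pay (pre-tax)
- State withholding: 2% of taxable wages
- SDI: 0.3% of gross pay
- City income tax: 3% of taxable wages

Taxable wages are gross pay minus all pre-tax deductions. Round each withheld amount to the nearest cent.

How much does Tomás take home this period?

$3,042.42

401(k): $4,247.66 × 0.06 = $254.86
FSA contribution: $173.85
Pre-tax total = $254.86 + $173.85 = $428.71
Taxable wages = $4,247.66 − $428.71 = $3,818.95
State withholding: $3,818.95 × 0.02 = $76.38
Federal withholding: $3,818.95 × 0.15 = $572.84
City income tax: $3,818.95 × 0.03 = $114.57
SDI: $4,247.66 × 0.003 = $12.74
Total deductions = $254.86 + $173.85 + $76.38 + $572.84 + $114.57 + $12.74 = $1,205.24
Net pay = $4,247.66 − $1,205.24 = $3,042.42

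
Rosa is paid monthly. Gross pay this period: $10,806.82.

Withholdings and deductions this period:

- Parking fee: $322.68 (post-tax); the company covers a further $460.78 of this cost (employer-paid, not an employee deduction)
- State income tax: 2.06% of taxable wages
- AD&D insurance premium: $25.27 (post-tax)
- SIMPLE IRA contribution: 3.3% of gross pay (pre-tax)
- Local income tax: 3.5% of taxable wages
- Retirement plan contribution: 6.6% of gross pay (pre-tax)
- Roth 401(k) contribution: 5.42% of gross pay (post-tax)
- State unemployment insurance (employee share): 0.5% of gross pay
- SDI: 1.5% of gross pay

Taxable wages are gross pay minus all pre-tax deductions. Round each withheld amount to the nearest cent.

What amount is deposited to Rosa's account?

Retirement plan contribution: $10,806.82 × 0.066 = $713.25
SIMPLE IRA contribution: $10,806.82 × 0.033 = $356.63
Pre-tax total = $713.25 + $356.63 = $1,069.88
Taxable wages = $10,806.82 − $1,069.88 = $9,736.94
State income tax: $9,736.94 × 0.0206 = $200.58
Local income tax: $9,736.94 × 0.035 = $340.79
State unemployment insurance (employee share): $10,806.82 × 0.005 = $54.03
SDI: $10,806.82 × 0.015 = $162.10
Parking fee: $322.68
AD&D insurance premium: $25.27
Roth 401(k) contribution: $10,806.82 × 0.0542 = $585.73
(Employer's $460.78 toward parking fee is not withheld from the employee.)
Total deductions = $713.25 + $356.63 + $200.58 + $340.79 + $54.03 + $162.10 + $322.68 + $25.27 + $585.73 = $2,761.06
Net pay = $10,806.82 − $2,761.06 = $8,045.76

$8,045.76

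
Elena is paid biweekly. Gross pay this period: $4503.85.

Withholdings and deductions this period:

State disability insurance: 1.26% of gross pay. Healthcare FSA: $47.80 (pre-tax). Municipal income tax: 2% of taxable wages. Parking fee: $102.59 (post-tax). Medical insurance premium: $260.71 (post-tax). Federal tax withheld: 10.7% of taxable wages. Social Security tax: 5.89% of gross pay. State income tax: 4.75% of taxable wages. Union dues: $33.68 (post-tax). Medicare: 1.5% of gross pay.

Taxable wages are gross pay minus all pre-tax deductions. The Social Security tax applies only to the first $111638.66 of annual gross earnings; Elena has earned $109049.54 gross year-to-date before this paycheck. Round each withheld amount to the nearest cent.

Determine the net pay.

Healthcare FSA: $47.80
Taxable wages = $4503.85 − $47.80 = $4456.05
Municipal income tax: $4456.05 × 0.02 = $89.12
State income tax: $4456.05 × 0.0475 = $211.66
Federal tax withheld: $4456.05 × 0.107 = $476.80
Social Security tax: only $111638.66 − $109049.54 = $2589.12 of this check is subject → $2589.12 × 0.0589 = $152.50
State disability insurance: $4503.85 × 0.0126 = $56.75
Medicare: $4503.85 × 0.015 = $67.56
Parking fee: $102.59
Union dues: $33.68
Medical insurance premium: $260.71
Total deductions = $47.80 + $89.12 + $211.66 + $476.80 + $152.50 + $56.75 + $67.56 + $102.59 + $33.68 + $260.71 = $1499.17
Net pay = $4503.85 − $1499.17 = $3004.68

$3004.68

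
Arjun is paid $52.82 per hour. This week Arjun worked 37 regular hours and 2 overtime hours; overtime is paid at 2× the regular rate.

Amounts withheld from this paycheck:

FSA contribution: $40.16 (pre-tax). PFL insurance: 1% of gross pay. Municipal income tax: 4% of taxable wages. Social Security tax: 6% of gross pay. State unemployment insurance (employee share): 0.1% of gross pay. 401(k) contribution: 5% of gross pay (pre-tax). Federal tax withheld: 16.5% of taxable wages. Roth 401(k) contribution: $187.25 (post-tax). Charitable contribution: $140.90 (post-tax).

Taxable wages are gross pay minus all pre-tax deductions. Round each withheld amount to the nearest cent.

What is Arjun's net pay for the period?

Regular pay: 37 × $52.82 = $1,954.34
Overtime pay: 2 × $52.82 × 2 = $211.28
Gross pay = $1,954.34 + $211.28 = $2,165.62
FSA contribution: $40.16
401(k) contribution: $2,165.62 × 0.05 = $108.28
Pre-tax total = $40.16 + $108.28 = $148.44
Taxable wages = $2,165.62 − $148.44 = $2,017.18
Municipal income tax: $2,017.18 × 0.04 = $80.69
Federal tax withheld: $2,017.18 × 0.165 = $332.83
State unemployment insurance (employee share): $2,165.62 × 0.001 = $2.17
Social Security tax: $2,165.62 × 0.06 = $129.94
PFL insurance: $2,165.62 × 0.01 = $21.66
Roth 401(k) contribution: $187.25
Charitable contribution: $140.90
Total deductions = $40.16 + $108.28 + $80.69 + $332.83 + $2.17 + $129.94 + $21.66 + $187.25 + $140.90 = $1,043.88
Net pay = $2,165.62 − $1,043.88 = $1,121.74

$1,121.74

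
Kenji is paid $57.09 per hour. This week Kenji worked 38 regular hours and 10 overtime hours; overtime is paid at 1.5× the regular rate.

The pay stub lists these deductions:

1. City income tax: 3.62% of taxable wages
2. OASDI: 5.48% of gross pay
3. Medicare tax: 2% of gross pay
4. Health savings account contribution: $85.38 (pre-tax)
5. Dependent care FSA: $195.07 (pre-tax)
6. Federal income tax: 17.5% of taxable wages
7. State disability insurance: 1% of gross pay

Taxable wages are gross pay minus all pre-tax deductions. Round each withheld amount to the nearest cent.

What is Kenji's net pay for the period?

$1908.92

Regular pay: 38 × $57.09 = $2169.42
Overtime pay: 10 × $57.09 × 1.5 = $856.35
Gross pay = $2169.42 + $856.35 = $3025.77
Dependent care FSA: $195.07
Health savings account contribution: $85.38
Pre-tax total = $195.07 + $85.38 = $280.45
Taxable wages = $3025.77 − $280.45 = $2745.32
City income tax: $2745.32 × 0.0362 = $99.38
Federal income tax: $2745.32 × 0.175 = $480.43
Medicare tax: $3025.77 × 0.02 = $60.52
State disability insurance: $3025.77 × 0.01 = $30.26
OASDI: $3025.77 × 0.0548 = $165.81
Total deductions = $195.07 + $85.38 + $99.38 + $480.43 + $60.52 + $30.26 + $165.81 = $1116.85
Net pay = $3025.77 − $1116.85 = $1908.92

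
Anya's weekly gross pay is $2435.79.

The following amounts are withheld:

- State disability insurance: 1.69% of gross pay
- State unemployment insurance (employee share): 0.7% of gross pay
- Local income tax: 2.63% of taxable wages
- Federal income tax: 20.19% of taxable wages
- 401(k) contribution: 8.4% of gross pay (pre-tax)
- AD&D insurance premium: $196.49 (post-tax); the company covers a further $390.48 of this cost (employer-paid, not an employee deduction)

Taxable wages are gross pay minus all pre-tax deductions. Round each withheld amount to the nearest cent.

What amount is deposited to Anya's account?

401(k) contribution: $2435.79 × 0.084 = $204.61
Taxable wages = $2435.79 − $204.61 = $2231.18
Federal income tax: $2231.18 × 0.2019 = $450.48
Local income tax: $2231.18 × 0.0263 = $58.68
State disability insurance: $2435.79 × 0.0169 = $41.16
State unemployment insurance (employee share): $2435.79 × 0.007 = $17.05
AD&D insurance premium: $196.49
(Employer's $390.48 toward AD&D insurance premium is not withheld from the employee.)
Total deductions = $204.61 + $450.48 + $58.68 + $41.16 + $17.05 + $196.49 = $968.47
Net pay = $2435.79 − $968.47 = $1467.32

$1467.32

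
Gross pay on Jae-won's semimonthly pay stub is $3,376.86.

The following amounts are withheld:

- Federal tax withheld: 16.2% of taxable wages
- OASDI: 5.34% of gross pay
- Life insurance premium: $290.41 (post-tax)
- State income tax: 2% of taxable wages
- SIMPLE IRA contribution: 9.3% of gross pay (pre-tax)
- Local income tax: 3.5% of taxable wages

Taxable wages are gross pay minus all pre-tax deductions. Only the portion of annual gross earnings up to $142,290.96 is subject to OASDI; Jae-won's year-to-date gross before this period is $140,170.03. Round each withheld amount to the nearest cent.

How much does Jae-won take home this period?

SIMPLE IRA contribution: $3,376.86 × 0.093 = $314.05
Taxable wages = $3,376.86 − $314.05 = $3,062.81
Local income tax: $3,062.81 × 0.035 = $107.20
Federal tax withheld: $3,062.81 × 0.162 = $496.18
State income tax: $3,062.81 × 0.02 = $61.26
OASDI: only $142,290.96 − $140,170.03 = $2,120.93 of this check is subject → $2,120.93 × 0.0534 = $113.26
Life insurance premium: $290.41
Total deductions = $314.05 + $107.20 + $496.18 + $61.26 + $113.26 + $290.41 = $1,382.36
Net pay = $3,376.86 − $1,382.36 = $1,994.50

$1,994.50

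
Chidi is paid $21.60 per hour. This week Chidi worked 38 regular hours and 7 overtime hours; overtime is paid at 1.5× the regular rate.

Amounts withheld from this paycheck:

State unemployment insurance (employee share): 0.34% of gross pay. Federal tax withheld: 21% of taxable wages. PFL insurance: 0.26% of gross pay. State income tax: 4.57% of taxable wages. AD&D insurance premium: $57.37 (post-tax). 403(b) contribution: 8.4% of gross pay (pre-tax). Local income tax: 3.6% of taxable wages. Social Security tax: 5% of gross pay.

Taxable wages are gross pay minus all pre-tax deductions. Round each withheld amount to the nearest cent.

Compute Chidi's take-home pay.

Regular pay: 38 × $21.60 = $820.80
Overtime pay: 7 × $21.60 × 1.5 = $226.80
Gross pay = $820.80 + $226.80 = $1,047.60
403(b) contribution: $1,047.60 × 0.084 = $88.00
Taxable wages = $1,047.60 − $88.00 = $959.60
Federal tax withheld: $959.60 × 0.21 = $201.52
State income tax: $959.60 × 0.0457 = $43.85
Local income tax: $959.60 × 0.036 = $34.55
PFL insurance: $1,047.60 × 0.0026 = $2.72
Social Security tax: $1,047.60 × 0.05 = $52.38
State unemployment insurance (employee share): $1,047.60 × 0.0034 = $3.56
AD&D insurance premium: $57.37
Total deductions = $88.00 + $201.52 + $43.85 + $34.55 + $2.72 + $52.38 + $3.56 + $57.37 = $483.95
Net pay = $1,047.60 − $483.95 = $563.65

$563.65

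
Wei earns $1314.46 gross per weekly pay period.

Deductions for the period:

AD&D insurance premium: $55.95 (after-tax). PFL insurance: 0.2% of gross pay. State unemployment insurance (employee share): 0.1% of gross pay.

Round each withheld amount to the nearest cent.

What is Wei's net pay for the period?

$1254.57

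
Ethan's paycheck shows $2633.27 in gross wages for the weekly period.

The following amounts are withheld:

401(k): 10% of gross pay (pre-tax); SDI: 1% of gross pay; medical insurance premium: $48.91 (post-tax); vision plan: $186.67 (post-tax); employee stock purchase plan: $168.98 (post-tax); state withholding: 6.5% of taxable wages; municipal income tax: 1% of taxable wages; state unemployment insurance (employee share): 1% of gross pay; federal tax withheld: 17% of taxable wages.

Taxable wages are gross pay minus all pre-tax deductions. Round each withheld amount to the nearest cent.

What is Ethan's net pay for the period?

$1332.08

401(k): $2633.27 × 0.1 = $263.33
Taxable wages = $2633.27 − $263.33 = $2369.94
State withholding: $2369.94 × 0.065 = $154.05
Municipal income tax: $2369.94 × 0.01 = $23.70
Federal tax withheld: $2369.94 × 0.17 = $402.89
State unemployment insurance (employee share): $2633.27 × 0.01 = $26.33
SDI: $2633.27 × 0.01 = $26.33
Vision plan: $186.67
Employee stock purchase plan: $168.98
Medical insurance premium: $48.91
Total deductions = $263.33 + $154.05 + $23.70 + $402.89 + $26.33 + $26.33 + $186.67 + $168.98 + $48.91 = $1301.19
Net pay = $2633.27 − $1301.19 = $1332.08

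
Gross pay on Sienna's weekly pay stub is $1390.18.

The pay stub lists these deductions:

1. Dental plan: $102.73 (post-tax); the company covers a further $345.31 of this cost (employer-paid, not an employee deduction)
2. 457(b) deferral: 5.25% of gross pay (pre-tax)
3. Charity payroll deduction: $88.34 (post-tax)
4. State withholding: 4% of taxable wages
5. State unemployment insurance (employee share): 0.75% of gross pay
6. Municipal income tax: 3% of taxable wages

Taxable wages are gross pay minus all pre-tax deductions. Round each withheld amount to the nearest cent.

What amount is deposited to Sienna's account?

457(b) deferral: $1390.18 × 0.0525 = $72.98
Taxable wages = $1390.18 − $72.98 = $1317.20
Municipal income tax: $1317.20 × 0.03 = $39.52
State withholding: $1317.20 × 0.04 = $52.69
State unemployment insurance (employee share): $1390.18 × 0.0075 = $10.43
Dental plan: $102.73
Charity payroll deduction: $88.34
(Employer's $345.31 toward dental plan is not withheld from the employee.)
Total deductions = $72.98 + $39.52 + $52.69 + $10.43 + $102.73 + $88.34 = $366.69
Net pay = $1390.18 − $366.69 = $1023.49

$1023.49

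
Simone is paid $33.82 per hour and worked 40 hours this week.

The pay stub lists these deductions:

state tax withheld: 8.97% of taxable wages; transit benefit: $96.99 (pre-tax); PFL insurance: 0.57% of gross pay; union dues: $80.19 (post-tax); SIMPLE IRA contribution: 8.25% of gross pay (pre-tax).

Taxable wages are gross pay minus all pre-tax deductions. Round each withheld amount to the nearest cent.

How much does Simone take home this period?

$953.67

Gross pay: 40 × $33.82 = $1,352.80
SIMPLE IRA contribution: $1,352.80 × 0.0825 = $111.61
Transit benefit: $96.99
Pre-tax total = $111.61 + $96.99 = $208.60
Taxable wages = $1,352.80 − $208.60 = $1,144.20
State tax withheld: $1,144.20 × 0.0897 = $102.63
PFL insurance: $1,352.80 × 0.0057 = $7.71
Union dues: $80.19
Total deductions = $111.61 + $96.99 + $102.63 + $7.71 + $80.19 = $399.13
Net pay = $1,352.80 − $399.13 = $953.67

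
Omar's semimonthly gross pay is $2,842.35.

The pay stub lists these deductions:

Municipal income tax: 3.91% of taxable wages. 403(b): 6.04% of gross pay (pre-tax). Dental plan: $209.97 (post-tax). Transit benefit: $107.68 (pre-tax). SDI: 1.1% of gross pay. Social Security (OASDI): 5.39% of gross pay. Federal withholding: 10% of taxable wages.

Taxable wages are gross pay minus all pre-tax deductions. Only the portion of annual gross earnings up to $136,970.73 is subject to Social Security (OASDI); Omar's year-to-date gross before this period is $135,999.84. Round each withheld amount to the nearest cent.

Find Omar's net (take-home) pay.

Transit benefit: $107.68
403(b): $2,842.35 × 0.0604 = $171.68
Pre-tax total = $107.68 + $171.68 = $279.36
Taxable wages = $2,842.35 − $279.36 = $2,562.99
Municipal income tax: $2,562.99 × 0.0391 = $100.21
Federal withholding: $2,562.99 × 0.1 = $256.30
Social Security (OASDI): only $136,970.73 − $135,999.84 = $970.89 of this check is subject → $970.89 × 0.0539 = $52.33
SDI: $2,842.35 × 0.011 = $31.27
Dental plan: $209.97
Total deductions = $107.68 + $171.68 + $100.21 + $256.30 + $52.33 + $31.27 + $209.97 = $929.44
Net pay = $2,842.35 − $929.44 = $1,912.91

$1,912.91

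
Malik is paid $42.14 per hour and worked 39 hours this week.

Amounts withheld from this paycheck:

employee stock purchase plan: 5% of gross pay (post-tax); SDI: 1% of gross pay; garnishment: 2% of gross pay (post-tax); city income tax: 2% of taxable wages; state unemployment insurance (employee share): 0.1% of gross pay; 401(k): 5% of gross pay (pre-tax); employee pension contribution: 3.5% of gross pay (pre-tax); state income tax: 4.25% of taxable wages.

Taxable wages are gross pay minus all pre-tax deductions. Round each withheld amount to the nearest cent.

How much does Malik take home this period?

Gross pay: 39 × $42.14 = $1643.46
401(k): $1643.46 × 0.05 = $82.17
Employee pension contribution: $1643.46 × 0.035 = $57.52
Pre-tax total = $82.17 + $57.52 = $139.69
Taxable wages = $1643.46 − $139.69 = $1503.77
State income tax: $1503.77 × 0.0425 = $63.91
City income tax: $1503.77 × 0.02 = $30.08
SDI: $1643.46 × 0.01 = $16.43
State unemployment insurance (employee share): $1643.46 × 0.001 = $1.64
Garnishment: $1643.46 × 0.02 = $32.87
Employee stock purchase plan: $1643.46 × 0.05 = $82.17
Total deductions = $82.17 + $57.52 + $63.91 + $30.08 + $16.43 + $1.64 + $32.87 + $82.17 = $366.79
Net pay = $1643.46 − $366.79 = $1276.67

$1276.67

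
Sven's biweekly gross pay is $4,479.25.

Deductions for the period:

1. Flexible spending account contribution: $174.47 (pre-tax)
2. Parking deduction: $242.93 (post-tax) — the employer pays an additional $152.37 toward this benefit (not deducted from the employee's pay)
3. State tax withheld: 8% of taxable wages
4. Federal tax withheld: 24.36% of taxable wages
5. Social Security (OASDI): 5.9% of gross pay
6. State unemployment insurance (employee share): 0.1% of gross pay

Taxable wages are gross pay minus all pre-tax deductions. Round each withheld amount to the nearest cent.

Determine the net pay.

$2,400.07

Flexible spending account contribution: $174.47
Taxable wages = $4,479.25 − $174.47 = $4,304.78
State tax withheld: $4,304.78 × 0.08 = $344.38
Federal tax withheld: $4,304.78 × 0.2436 = $1,048.64
Social Security (OASDI): $4,479.25 × 0.059 = $264.28
State unemployment insurance (employee share): $4,479.25 × 0.001 = $4.48
Parking deduction: $242.93
(Employer's $152.37 toward parking deduction is not withheld from the employee.)
Total deductions = $174.47 + $344.38 + $1,048.64 + $264.28 + $4.48 + $242.93 = $2,079.18
Net pay = $4,479.25 − $2,079.18 = $2,400.07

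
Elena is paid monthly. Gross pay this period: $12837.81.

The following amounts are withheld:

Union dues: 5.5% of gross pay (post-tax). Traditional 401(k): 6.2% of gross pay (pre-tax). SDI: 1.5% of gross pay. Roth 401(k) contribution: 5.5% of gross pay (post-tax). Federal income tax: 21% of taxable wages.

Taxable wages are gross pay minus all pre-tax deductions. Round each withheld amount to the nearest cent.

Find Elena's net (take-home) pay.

$7908.35

Traditional 401(k): $12837.81 × 0.062 = $795.94
Taxable wages = $12837.81 − $795.94 = $12041.87
Federal income tax: $12041.87 × 0.21 = $2528.79
SDI: $12837.81 × 0.015 = $192.57
Union dues: $12837.81 × 0.055 = $706.08
Roth 401(k) contribution: $12837.81 × 0.055 = $706.08
Total deductions = $795.94 + $2528.79 + $192.57 + $706.08 + $706.08 = $4929.46
Net pay = $12837.81 − $4929.46 = $7908.35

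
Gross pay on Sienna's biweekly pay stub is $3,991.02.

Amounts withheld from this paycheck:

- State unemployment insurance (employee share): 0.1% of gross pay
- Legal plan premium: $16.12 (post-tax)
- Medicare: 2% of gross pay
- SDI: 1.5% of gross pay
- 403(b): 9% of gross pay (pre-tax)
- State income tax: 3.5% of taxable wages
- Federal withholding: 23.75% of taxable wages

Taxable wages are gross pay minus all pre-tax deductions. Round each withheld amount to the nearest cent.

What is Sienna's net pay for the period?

$2,482.36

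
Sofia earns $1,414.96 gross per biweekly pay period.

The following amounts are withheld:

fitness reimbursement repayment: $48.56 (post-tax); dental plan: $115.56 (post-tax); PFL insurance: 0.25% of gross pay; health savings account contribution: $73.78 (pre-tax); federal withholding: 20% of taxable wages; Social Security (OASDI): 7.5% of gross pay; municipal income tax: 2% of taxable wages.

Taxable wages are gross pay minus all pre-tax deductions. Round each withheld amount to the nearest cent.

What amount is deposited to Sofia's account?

Health savings account contribution: $73.78
Taxable wages = $1,414.96 − $73.78 = $1,341.18
Municipal income tax: $1,341.18 × 0.02 = $26.82
Federal withholding: $1,341.18 × 0.2 = $268.24
PFL insurance: $1,414.96 × 0.0025 = $3.54
Social Security (OASDI): $1,414.96 × 0.075 = $106.12
Dental plan: $115.56
Fitness reimbursement repayment: $48.56
Total deductions = $73.78 + $26.82 + $268.24 + $3.54 + $106.12 + $115.56 + $48.56 = $642.62
Net pay = $1,414.96 − $642.62 = $772.34

$772.34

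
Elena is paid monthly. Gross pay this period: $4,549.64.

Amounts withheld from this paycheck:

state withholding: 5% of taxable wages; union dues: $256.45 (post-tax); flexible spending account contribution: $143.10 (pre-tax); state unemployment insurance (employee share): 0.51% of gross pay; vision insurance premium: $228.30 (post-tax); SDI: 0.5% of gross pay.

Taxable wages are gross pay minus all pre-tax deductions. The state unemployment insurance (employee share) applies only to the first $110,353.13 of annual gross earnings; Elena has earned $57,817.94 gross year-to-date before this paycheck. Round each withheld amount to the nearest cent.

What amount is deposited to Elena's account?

Flexible spending account contribution: $143.10
Taxable wages = $4,549.64 − $143.10 = $4,406.54
State withholding: $4,406.54 × 0.05 = $220.33
SDI: $4,549.64 × 0.005 = $22.75
State unemployment insurance (employee share): cap not yet reached, full $4,549.64 is subject → $4,549.64 × 0.0051 = $23.20
Union dues: $256.45
Vision insurance premium: $228.30
Total deductions = $143.10 + $220.33 + $22.75 + $23.20 + $256.45 + $228.30 = $894.13
Net pay = $4,549.64 − $894.13 = $3,655.51

$3,655.51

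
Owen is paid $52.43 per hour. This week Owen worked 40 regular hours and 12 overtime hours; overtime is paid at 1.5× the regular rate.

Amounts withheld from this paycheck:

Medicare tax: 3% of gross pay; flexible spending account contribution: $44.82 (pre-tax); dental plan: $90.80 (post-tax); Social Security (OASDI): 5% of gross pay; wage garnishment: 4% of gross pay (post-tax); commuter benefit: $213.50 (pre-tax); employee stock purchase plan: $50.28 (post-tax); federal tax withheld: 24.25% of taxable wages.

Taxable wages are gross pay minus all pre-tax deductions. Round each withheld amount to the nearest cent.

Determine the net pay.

$1,601.83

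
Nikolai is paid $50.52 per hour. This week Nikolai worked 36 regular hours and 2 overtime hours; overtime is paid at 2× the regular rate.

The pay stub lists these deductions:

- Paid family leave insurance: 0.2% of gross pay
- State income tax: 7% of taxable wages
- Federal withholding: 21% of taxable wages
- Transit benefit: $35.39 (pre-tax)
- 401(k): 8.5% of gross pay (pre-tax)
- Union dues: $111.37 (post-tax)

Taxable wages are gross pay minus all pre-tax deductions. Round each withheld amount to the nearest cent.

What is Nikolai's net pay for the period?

$1,190.42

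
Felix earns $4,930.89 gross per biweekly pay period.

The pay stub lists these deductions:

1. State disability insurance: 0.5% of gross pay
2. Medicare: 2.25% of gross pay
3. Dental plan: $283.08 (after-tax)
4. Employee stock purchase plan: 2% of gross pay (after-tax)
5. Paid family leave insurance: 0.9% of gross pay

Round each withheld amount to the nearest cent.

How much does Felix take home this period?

Paid family leave insurance: $4,930.89 × 0.009 = $44.38
Medicare: $4,930.89 × 0.0225 = $110.95
State disability insurance: $4,930.89 × 0.005 = $24.65
Employee stock purchase plan: $4,930.89 × 0.02 = $98.62
Dental plan: $283.08
Total deductions = $44.38 + $110.95 + $24.65 + $98.62 + $283.08 = $561.68
Net pay = $4,930.89 − $561.68 = $4,369.21

$4,369.21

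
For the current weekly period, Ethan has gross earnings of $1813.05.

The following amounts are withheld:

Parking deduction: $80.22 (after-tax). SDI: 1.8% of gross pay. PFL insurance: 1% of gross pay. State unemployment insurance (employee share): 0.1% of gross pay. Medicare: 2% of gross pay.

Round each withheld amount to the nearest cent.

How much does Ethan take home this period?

$1644.00

PFL insurance: $1813.05 × 0.01 = $18.13
Medicare: $1813.05 × 0.02 = $36.26
SDI: $1813.05 × 0.018 = $32.63
State unemployment insurance (employee share): $1813.05 × 0.001 = $1.81
Parking deduction: $80.22
Total deductions = $18.13 + $36.26 + $32.63 + $1.81 + $80.22 = $169.05
Net pay = $1813.05 − $169.05 = $1644.00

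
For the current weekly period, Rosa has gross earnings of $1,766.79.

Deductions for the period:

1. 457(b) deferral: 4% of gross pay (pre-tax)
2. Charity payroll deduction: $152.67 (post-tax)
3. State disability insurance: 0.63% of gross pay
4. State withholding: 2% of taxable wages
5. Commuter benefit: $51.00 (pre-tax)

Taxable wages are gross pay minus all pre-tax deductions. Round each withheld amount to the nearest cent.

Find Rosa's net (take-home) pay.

$1,448.42

457(b) deferral: $1,766.79 × 0.04 = $70.67
Commuter benefit: $51.00
Pre-tax total = $70.67 + $51.00 = $121.67
Taxable wages = $1,766.79 − $121.67 = $1,645.12
State withholding: $1,645.12 × 0.02 = $32.90
State disability insurance: $1,766.79 × 0.0063 = $11.13
Charity payroll deduction: $152.67
Total deductions = $70.67 + $51.00 + $32.90 + $11.13 + $152.67 = $318.37
Net pay = $1,766.79 − $318.37 = $1,448.42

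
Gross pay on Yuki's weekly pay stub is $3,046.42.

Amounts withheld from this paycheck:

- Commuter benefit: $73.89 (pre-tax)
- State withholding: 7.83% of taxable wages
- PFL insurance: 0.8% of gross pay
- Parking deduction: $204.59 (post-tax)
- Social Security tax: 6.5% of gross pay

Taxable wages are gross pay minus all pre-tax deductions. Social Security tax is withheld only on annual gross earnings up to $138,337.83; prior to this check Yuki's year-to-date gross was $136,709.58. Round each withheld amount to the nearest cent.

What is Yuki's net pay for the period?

$2,404.98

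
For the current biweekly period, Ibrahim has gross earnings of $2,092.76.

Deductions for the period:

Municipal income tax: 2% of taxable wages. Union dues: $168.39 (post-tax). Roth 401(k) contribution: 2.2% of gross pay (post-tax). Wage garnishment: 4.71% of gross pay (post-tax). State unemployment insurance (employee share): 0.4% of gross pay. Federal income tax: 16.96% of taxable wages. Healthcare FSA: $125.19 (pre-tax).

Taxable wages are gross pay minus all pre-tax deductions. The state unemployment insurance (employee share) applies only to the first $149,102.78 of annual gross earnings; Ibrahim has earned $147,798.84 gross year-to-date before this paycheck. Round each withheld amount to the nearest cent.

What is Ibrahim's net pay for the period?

$1,276.30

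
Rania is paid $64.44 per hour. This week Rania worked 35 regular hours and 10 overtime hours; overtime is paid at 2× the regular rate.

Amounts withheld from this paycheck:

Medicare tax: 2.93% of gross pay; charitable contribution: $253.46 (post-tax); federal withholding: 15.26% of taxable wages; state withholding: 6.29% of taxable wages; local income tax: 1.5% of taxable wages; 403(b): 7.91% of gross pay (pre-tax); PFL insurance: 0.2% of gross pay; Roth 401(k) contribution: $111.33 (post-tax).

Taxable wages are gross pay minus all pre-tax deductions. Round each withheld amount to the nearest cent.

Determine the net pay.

Regular pay: 35 × $64.44 = $2,255.40
Overtime pay: 10 × $64.44 × 2 = $1,288.80
Gross pay = $2,255.40 + $1,288.80 = $3,544.20
403(b): $3,544.20 × 0.0791 = $280.35
Taxable wages = $3,544.20 − $280.35 = $3,263.85
Federal withholding: $3,263.85 × 0.1526 = $498.06
State withholding: $3,263.85 × 0.0629 = $205.30
Local income tax: $3,263.85 × 0.015 = $48.96
PFL insurance: $3,544.20 × 0.002 = $7.09
Medicare tax: $3,544.20 × 0.0293 = $103.85
Roth 401(k) contribution: $111.33
Charitable contribution: $253.46
Total deductions = $280.35 + $498.06 + $205.30 + $48.96 + $7.09 + $103.85 + $111.33 + $253.46 = $1,508.40
Net pay = $3,544.20 − $1,508.40 = $2,035.80

$2,035.80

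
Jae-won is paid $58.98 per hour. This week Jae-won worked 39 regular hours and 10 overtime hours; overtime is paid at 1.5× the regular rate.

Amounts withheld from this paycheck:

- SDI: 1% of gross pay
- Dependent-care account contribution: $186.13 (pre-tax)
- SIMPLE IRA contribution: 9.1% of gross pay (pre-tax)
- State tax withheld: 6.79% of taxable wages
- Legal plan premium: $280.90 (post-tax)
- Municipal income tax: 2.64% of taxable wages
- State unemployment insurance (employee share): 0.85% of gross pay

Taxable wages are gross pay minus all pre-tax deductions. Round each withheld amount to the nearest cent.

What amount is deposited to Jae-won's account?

$2,113.68

Regular pay: 39 × $58.98 = $2,300.22
Overtime pay: 10 × $58.98 × 1.5 = $884.70
Gross pay = $2,300.22 + $884.70 = $3,184.92
SIMPLE IRA contribution: $3,184.92 × 0.091 = $289.83
Dependent-care account contribution: $186.13
Pre-tax total = $289.83 + $186.13 = $475.96
Taxable wages = $3,184.92 − $475.96 = $2,708.96
State tax withheld: $2,708.96 × 0.0679 = $183.94
Municipal income tax: $2,708.96 × 0.0264 = $71.52
SDI: $3,184.92 × 0.01 = $31.85
State unemployment insurance (employee share): $3,184.92 × 0.0085 = $27.07
Legal plan premium: $280.90
Total deductions = $289.83 + $186.13 + $183.94 + $71.52 + $31.85 + $27.07 + $280.90 = $1,071.24
Net pay = $3,184.92 − $1,071.24 = $2,113.68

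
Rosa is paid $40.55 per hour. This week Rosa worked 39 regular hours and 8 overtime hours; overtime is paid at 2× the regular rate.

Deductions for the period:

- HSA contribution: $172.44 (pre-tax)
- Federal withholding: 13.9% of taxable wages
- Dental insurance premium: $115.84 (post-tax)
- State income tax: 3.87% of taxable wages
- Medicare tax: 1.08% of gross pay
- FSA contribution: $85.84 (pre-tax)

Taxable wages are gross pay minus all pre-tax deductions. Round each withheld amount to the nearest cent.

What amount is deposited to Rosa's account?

$1,481.62

Regular pay: 39 × $40.55 = $1,581.45
Overtime pay: 8 × $40.55 × 2 = $648.80
Gross pay = $1,581.45 + $648.80 = $2,230.25
FSA contribution: $85.84
HSA contribution: $172.44
Pre-tax total = $85.84 + $172.44 = $258.28
Taxable wages = $2,230.25 − $258.28 = $1,971.97
Federal withholding: $1,971.97 × 0.139 = $274.10
State income tax: $1,971.97 × 0.0387 = $76.32
Medicare tax: $2,230.25 × 0.0108 = $24.09
Dental insurance premium: $115.84
Total deductions = $85.84 + $172.44 + $274.10 + $76.32 + $24.09 + $115.84 = $748.63
Net pay = $2,230.25 − $748.63 = $1,481.62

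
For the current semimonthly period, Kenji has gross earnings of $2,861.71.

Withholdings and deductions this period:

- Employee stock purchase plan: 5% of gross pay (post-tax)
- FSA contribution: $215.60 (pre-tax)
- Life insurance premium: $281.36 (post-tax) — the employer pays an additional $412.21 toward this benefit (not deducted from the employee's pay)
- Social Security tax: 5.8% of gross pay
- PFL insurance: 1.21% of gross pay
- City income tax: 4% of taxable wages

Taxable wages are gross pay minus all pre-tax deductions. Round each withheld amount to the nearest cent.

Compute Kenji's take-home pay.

FSA contribution: $215.60
Taxable wages = $2,861.71 − $215.60 = $2,646.11
City income tax: $2,646.11 × 0.04 = $105.84
PFL insurance: $2,861.71 × 0.0121 = $34.63
Social Security tax: $2,861.71 × 0.058 = $165.98
Life insurance premium: $281.36
Employee stock purchase plan: $2,861.71 × 0.05 = $143.09
(Employer's $412.21 toward life insurance premium is not withheld from the employee.)
Total deductions = $215.60 + $105.84 + $34.63 + $165.98 + $281.36 + $143.09 = $946.50
Net pay = $2,861.71 − $946.50 = $1,915.21

$1,915.21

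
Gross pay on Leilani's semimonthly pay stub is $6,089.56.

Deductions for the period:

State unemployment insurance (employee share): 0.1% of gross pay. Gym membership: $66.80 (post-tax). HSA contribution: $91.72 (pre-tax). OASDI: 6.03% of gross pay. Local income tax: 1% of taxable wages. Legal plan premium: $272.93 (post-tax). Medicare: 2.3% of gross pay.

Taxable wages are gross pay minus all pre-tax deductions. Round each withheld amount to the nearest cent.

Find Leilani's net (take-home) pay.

$5,084.78

HSA contribution: $91.72
Taxable wages = $6,089.56 − $91.72 = $5,997.84
Local income tax: $5,997.84 × 0.01 = $59.98
State unemployment insurance (employee share): $6,089.56 × 0.001 = $6.09
Medicare: $6,089.56 × 0.023 = $140.06
OASDI: $6,089.56 × 0.0603 = $367.20
Legal plan premium: $272.93
Gym membership: $66.80
Total deductions = $91.72 + $59.98 + $6.09 + $140.06 + $367.20 + $272.93 + $66.80 = $1,004.78
Net pay = $6,089.56 − $1,004.78 = $5,084.78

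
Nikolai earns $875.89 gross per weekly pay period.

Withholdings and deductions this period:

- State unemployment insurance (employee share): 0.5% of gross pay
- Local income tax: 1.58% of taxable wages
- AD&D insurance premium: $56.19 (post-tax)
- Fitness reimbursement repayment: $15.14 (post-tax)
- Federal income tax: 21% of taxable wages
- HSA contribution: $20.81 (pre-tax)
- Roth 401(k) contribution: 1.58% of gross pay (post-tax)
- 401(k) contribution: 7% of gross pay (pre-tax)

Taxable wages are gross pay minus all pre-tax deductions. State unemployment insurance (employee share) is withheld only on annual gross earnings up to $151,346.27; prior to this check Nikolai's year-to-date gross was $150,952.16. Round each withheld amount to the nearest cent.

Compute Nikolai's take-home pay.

HSA contribution: $20.81
401(k) contribution: $875.89 × 0.07 = $61.31
Pre-tax total = $20.81 + $61.31 = $82.12
Taxable wages = $875.89 − $82.12 = $793.77
Federal income tax: $793.77 × 0.21 = $166.69
Local income tax: $793.77 × 0.0158 = $12.54
State unemployment insurance (employee share): only $151,346.27 − $150,952.16 = $394.11 of this check is subject → $394.11 × 0.005 = $1.97
Roth 401(k) contribution: $875.89 × 0.0158 = $13.84
Fitness reimbursement repayment: $15.14
AD&D insurance premium: $56.19
Total deductions = $20.81 + $61.31 + $166.69 + $12.54 + $1.97 + $13.84 + $15.14 + $56.19 = $348.49
Net pay = $875.89 − $348.49 = $527.40

$527.40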